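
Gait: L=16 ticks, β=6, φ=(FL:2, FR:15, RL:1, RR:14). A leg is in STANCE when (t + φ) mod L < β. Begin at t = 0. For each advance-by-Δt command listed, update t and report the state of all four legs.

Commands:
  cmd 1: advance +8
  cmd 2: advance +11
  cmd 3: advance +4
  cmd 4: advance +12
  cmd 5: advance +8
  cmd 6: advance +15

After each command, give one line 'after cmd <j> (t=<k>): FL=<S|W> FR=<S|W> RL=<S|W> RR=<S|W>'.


after cmd 1 (t=8): FL=W FR=W RL=W RR=W
after cmd 2 (t=19): FL=S FR=S RL=S RR=S
after cmd 3 (t=23): FL=W FR=W RL=W RR=S
after cmd 4 (t=35): FL=S FR=S RL=S RR=S
after cmd 5 (t=43): FL=W FR=W RL=W RR=W
after cmd 6 (t=58): FL=W FR=W RL=W RR=W

start t=0: FL=S FR=W RL=S RR=W
cmd 1: advance +8 → t=8, phase=(10,7,9,6) → FL=W FR=W RL=W RR=W
cmd 2: advance +11 → t=19, phase=(5,2,4,1) → FL=S FR=S RL=S RR=S
cmd 3: advance +4 → t=23, phase=(9,6,8,5) → FL=W FR=W RL=W RR=S
cmd 4: advance +12 → t=35, phase=(5,2,4,1) → FL=S FR=S RL=S RR=S
cmd 5: advance +8 → t=43, phase=(13,10,12,9) → FL=W FR=W RL=W RR=W
cmd 6: advance +15 → t=58, phase=(12,9,11,8) → FL=W FR=W RL=W RR=W


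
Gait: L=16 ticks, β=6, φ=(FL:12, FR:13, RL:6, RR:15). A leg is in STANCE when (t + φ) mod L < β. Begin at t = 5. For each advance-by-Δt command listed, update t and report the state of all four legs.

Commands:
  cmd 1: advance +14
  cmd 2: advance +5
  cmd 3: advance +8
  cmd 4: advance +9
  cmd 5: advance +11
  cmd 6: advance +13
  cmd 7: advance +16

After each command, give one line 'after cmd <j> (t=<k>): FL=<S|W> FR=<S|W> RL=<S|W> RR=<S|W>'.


start t=5: FL=S FR=S RL=W RR=S
cmd 1: advance +14 → t=19, phase=(15,0,9,2) → FL=W FR=S RL=W RR=S
cmd 2: advance +5 → t=24, phase=(4,5,14,7) → FL=S FR=S RL=W RR=W
cmd 3: advance +8 → t=32, phase=(12,13,6,15) → FL=W FR=W RL=W RR=W
cmd 4: advance +9 → t=41, phase=(5,6,15,8) → FL=S FR=W RL=W RR=W
cmd 5: advance +11 → t=52, phase=(0,1,10,3) → FL=S FR=S RL=W RR=S
cmd 6: advance +13 → t=65, phase=(13,14,7,0) → FL=W FR=W RL=W RR=S
cmd 7: advance +16 → t=81, phase=(13,14,7,0) → FL=W FR=W RL=W RR=S

after cmd 1 (t=19): FL=W FR=S RL=W RR=S
after cmd 2 (t=24): FL=S FR=S RL=W RR=W
after cmd 3 (t=32): FL=W FR=W RL=W RR=W
after cmd 4 (t=41): FL=S FR=W RL=W RR=W
after cmd 5 (t=52): FL=S FR=S RL=W RR=S
after cmd 6 (t=65): FL=W FR=W RL=W RR=S
after cmd 7 (t=81): FL=W FR=W RL=W RR=S


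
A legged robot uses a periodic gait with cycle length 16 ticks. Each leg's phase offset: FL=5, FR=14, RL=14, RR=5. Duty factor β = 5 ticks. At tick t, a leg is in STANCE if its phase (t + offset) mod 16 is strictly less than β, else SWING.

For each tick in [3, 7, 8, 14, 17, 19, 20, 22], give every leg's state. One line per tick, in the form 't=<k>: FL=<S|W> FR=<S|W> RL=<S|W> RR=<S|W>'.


t=3: phase=(8,1,1,8) vs β=5 → FL=W FR=S RL=S RR=W
t=7: phase=(12,5,5,12) vs β=5 → FL=W FR=W RL=W RR=W
t=8: phase=(13,6,6,13) vs β=5 → FL=W FR=W RL=W RR=W
t=14: phase=(3,12,12,3) vs β=5 → FL=S FR=W RL=W RR=S
t=17: phase=(6,15,15,6) vs β=5 → FL=W FR=W RL=W RR=W
t=19: phase=(8,1,1,8) vs β=5 → FL=W FR=S RL=S RR=W
t=20: phase=(9,2,2,9) vs β=5 → FL=W FR=S RL=S RR=W
t=22: phase=(11,4,4,11) vs β=5 → FL=W FR=S RL=S RR=W

t=3: FL=W FR=S RL=S RR=W
t=7: FL=W FR=W RL=W RR=W
t=8: FL=W FR=W RL=W RR=W
t=14: FL=S FR=W RL=W RR=S
t=17: FL=W FR=W RL=W RR=W
t=19: FL=W FR=S RL=S RR=W
t=20: FL=W FR=S RL=S RR=W
t=22: FL=W FR=S RL=S RR=W


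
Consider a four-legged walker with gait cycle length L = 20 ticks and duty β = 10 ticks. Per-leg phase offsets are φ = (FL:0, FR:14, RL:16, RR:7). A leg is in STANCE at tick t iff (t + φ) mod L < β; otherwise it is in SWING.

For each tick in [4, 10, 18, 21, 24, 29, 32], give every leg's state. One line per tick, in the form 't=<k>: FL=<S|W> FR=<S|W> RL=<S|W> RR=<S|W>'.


t=4: phase=(4,18,0,11) vs β=10 → FL=S FR=W RL=S RR=W
t=10: phase=(10,4,6,17) vs β=10 → FL=W FR=S RL=S RR=W
t=18: phase=(18,12,14,5) vs β=10 → FL=W FR=W RL=W RR=S
t=21: phase=(1,15,17,8) vs β=10 → FL=S FR=W RL=W RR=S
t=24: phase=(4,18,0,11) vs β=10 → FL=S FR=W RL=S RR=W
t=29: phase=(9,3,5,16) vs β=10 → FL=S FR=S RL=S RR=W
t=32: phase=(12,6,8,19) vs β=10 → FL=W FR=S RL=S RR=W

t=4: FL=S FR=W RL=S RR=W
t=10: FL=W FR=S RL=S RR=W
t=18: FL=W FR=W RL=W RR=S
t=21: FL=S FR=W RL=W RR=S
t=24: FL=S FR=W RL=S RR=W
t=29: FL=S FR=S RL=S RR=W
t=32: FL=W FR=S RL=S RR=W


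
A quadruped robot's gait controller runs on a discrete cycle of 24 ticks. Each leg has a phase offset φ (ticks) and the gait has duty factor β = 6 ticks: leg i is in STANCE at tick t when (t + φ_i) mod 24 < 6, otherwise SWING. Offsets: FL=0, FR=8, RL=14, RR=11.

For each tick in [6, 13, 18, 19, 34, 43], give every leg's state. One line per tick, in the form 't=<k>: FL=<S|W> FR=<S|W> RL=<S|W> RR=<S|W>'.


t=6: phase=(6,14,20,17) vs β=6 → FL=W FR=W RL=W RR=W
t=13: phase=(13,21,3,0) vs β=6 → FL=W FR=W RL=S RR=S
t=18: phase=(18,2,8,5) vs β=6 → FL=W FR=S RL=W RR=S
t=19: phase=(19,3,9,6) vs β=6 → FL=W FR=S RL=W RR=W
t=34: phase=(10,18,0,21) vs β=6 → FL=W FR=W RL=S RR=W
t=43: phase=(19,3,9,6) vs β=6 → FL=W FR=S RL=W RR=W

t=6: FL=W FR=W RL=W RR=W
t=13: FL=W FR=W RL=S RR=S
t=18: FL=W FR=S RL=W RR=S
t=19: FL=W FR=S RL=W RR=W
t=34: FL=W FR=W RL=S RR=W
t=43: FL=W FR=S RL=W RR=W


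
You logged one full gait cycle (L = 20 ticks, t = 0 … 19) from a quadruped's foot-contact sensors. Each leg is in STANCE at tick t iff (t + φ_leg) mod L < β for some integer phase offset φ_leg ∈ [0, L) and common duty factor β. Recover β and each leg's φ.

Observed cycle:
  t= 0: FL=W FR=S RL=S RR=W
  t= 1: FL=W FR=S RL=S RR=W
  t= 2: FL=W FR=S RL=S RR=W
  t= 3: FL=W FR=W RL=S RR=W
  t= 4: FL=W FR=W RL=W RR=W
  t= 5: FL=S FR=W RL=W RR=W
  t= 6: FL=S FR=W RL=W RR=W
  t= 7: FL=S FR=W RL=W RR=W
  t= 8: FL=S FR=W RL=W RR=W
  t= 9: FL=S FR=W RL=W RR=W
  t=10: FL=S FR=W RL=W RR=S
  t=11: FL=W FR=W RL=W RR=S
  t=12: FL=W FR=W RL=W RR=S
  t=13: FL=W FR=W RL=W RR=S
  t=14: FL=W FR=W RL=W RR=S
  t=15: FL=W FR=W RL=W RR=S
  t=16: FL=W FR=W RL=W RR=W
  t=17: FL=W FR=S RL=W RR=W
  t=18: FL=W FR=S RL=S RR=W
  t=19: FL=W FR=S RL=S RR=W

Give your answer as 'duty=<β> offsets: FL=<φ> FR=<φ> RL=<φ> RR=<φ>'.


duty β = stance ticks per leg = 6
FL: stance ticks = 6; W→S at t=5 → φ=15
FR: stance ticks = 6; W→S at t=17 → φ=3
RL: stance ticks = 6; W→S at t=18 → φ=2
RR: stance ticks = 6; W→S at t=10 → φ=10

duty=6 offsets: FL=15 FR=3 RL=2 RR=10


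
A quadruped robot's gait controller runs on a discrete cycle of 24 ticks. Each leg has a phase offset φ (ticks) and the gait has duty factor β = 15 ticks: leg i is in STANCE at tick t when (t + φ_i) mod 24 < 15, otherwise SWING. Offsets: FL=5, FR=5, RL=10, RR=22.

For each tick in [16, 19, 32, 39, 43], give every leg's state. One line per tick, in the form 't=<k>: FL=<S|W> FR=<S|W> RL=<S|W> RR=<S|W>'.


t=16: phase=(21,21,2,14) vs β=15 → FL=W FR=W RL=S RR=S
t=19: phase=(0,0,5,17) vs β=15 → FL=S FR=S RL=S RR=W
t=32: phase=(13,13,18,6) vs β=15 → FL=S FR=S RL=W RR=S
t=39: phase=(20,20,1,13) vs β=15 → FL=W FR=W RL=S RR=S
t=43: phase=(0,0,5,17) vs β=15 → FL=S FR=S RL=S RR=W

t=16: FL=W FR=W RL=S RR=S
t=19: FL=S FR=S RL=S RR=W
t=32: FL=S FR=S RL=W RR=S
t=39: FL=W FR=W RL=S RR=S
t=43: FL=S FR=S RL=S RR=W


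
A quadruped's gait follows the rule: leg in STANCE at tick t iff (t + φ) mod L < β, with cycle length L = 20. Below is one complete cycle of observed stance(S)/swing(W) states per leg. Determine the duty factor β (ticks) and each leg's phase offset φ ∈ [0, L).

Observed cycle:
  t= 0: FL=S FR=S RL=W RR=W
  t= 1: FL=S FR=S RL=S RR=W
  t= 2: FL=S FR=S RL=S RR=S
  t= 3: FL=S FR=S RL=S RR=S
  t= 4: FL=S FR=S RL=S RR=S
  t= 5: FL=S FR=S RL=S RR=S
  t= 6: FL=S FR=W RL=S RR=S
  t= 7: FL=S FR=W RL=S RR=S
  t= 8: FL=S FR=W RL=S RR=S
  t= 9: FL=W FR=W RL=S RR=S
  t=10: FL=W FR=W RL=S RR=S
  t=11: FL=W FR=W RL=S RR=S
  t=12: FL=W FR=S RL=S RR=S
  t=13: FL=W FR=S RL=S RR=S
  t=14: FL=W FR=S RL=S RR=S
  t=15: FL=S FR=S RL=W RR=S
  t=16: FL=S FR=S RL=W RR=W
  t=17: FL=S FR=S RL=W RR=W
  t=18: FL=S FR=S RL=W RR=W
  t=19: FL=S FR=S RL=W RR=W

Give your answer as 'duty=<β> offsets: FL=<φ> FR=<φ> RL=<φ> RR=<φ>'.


duty=14 offsets: FL=5 FR=8 RL=19 RR=18

duty β = stance ticks per leg = 14
FL: stance ticks = 14; W→S at t=15 → φ=5
FR: stance ticks = 14; W→S at t=12 → φ=8
RL: stance ticks = 14; W→S at t=1 → φ=19
RR: stance ticks = 14; W→S at t=2 → φ=18


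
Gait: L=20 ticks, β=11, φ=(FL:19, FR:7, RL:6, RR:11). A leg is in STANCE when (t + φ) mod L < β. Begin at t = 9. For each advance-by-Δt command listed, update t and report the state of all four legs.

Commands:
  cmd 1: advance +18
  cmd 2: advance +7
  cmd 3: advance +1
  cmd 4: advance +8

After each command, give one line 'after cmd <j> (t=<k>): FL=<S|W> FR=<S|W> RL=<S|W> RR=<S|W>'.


after cmd 1 (t=27): FL=S FR=W RL=W RR=W
after cmd 2 (t=34): FL=W FR=S RL=S RR=S
after cmd 3 (t=35): FL=W FR=S RL=S RR=S
after cmd 4 (t=43): FL=S FR=S RL=S RR=W

start t=9: FL=S FR=W RL=W RR=S
cmd 1: advance +18 → t=27, phase=(6,14,13,18) → FL=S FR=W RL=W RR=W
cmd 2: advance +7 → t=34, phase=(13,1,0,5) → FL=W FR=S RL=S RR=S
cmd 3: advance +1 → t=35, phase=(14,2,1,6) → FL=W FR=S RL=S RR=S
cmd 4: advance +8 → t=43, phase=(2,10,9,14) → FL=S FR=S RL=S RR=W


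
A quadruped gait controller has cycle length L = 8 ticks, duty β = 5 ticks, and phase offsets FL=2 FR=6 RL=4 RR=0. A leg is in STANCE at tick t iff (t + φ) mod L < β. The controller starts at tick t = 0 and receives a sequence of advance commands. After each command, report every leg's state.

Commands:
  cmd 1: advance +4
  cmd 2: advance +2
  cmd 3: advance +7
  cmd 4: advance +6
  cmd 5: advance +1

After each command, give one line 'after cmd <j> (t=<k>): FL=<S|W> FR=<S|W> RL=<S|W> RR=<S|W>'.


start t=0: FL=S FR=W RL=S RR=S
cmd 1: advance +4 → t=4, phase=(6,2,0,4) → FL=W FR=S RL=S RR=S
cmd 2: advance +2 → t=6, phase=(0,4,2,6) → FL=S FR=S RL=S RR=W
cmd 3: advance +7 → t=13, phase=(7,3,1,5) → FL=W FR=S RL=S RR=W
cmd 4: advance +6 → t=19, phase=(5,1,7,3) → FL=W FR=S RL=W RR=S
cmd 5: advance +1 → t=20, phase=(6,2,0,4) → FL=W FR=S RL=S RR=S

after cmd 1 (t=4): FL=W FR=S RL=S RR=S
after cmd 2 (t=6): FL=S FR=S RL=S RR=W
after cmd 3 (t=13): FL=W FR=S RL=S RR=W
after cmd 4 (t=19): FL=W FR=S RL=W RR=S
after cmd 5 (t=20): FL=W FR=S RL=S RR=S


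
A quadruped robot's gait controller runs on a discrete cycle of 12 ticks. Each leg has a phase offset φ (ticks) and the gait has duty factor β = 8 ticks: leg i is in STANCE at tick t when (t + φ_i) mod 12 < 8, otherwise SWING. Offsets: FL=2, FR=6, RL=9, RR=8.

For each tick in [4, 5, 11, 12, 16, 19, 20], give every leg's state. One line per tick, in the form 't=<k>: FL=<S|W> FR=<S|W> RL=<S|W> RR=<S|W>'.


t=4: phase=(6,10,1,0) vs β=8 → FL=S FR=W RL=S RR=S
t=5: phase=(7,11,2,1) vs β=8 → FL=S FR=W RL=S RR=S
t=11: phase=(1,5,8,7) vs β=8 → FL=S FR=S RL=W RR=S
t=12: phase=(2,6,9,8) vs β=8 → FL=S FR=S RL=W RR=W
t=16: phase=(6,10,1,0) vs β=8 → FL=S FR=W RL=S RR=S
t=19: phase=(9,1,4,3) vs β=8 → FL=W FR=S RL=S RR=S
t=20: phase=(10,2,5,4) vs β=8 → FL=W FR=S RL=S RR=S

t=4: FL=S FR=W RL=S RR=S
t=5: FL=S FR=W RL=S RR=S
t=11: FL=S FR=S RL=W RR=S
t=12: FL=S FR=S RL=W RR=W
t=16: FL=S FR=W RL=S RR=S
t=19: FL=W FR=S RL=S RR=S
t=20: FL=W FR=S RL=S RR=S


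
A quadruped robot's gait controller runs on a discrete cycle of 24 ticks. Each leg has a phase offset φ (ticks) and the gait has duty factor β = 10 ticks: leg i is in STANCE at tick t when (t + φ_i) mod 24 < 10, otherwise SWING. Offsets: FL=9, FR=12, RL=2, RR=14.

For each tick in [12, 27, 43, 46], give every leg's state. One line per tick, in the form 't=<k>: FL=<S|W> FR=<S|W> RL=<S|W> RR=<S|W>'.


t=12: FL=W FR=S RL=W RR=S
t=27: FL=W FR=W RL=S RR=W
t=43: FL=S FR=S RL=W RR=S
t=46: FL=S FR=W RL=S RR=W

t=12: phase=(21,0,14,2) vs β=10 → FL=W FR=S RL=W RR=S
t=27: phase=(12,15,5,17) vs β=10 → FL=W FR=W RL=S RR=W
t=43: phase=(4,7,21,9) vs β=10 → FL=S FR=S RL=W RR=S
t=46: phase=(7,10,0,12) vs β=10 → FL=S FR=W RL=S RR=W


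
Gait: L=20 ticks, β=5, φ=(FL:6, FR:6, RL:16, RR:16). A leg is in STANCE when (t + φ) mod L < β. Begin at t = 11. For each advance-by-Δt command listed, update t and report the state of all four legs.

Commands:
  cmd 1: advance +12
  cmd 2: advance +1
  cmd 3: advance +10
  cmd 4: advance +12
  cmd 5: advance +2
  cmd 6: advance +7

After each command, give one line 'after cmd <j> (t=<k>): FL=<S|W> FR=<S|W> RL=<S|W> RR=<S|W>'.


start t=11: FL=W FR=W RL=W RR=W
cmd 1: advance +12 → t=23, phase=(9,9,19,19) → FL=W FR=W RL=W RR=W
cmd 2: advance +1 → t=24, phase=(10,10,0,0) → FL=W FR=W RL=S RR=S
cmd 3: advance +10 → t=34, phase=(0,0,10,10) → FL=S FR=S RL=W RR=W
cmd 4: advance +12 → t=46, phase=(12,12,2,2) → FL=W FR=W RL=S RR=S
cmd 5: advance +2 → t=48, phase=(14,14,4,4) → FL=W FR=W RL=S RR=S
cmd 6: advance +7 → t=55, phase=(1,1,11,11) → FL=S FR=S RL=W RR=W

after cmd 1 (t=23): FL=W FR=W RL=W RR=W
after cmd 2 (t=24): FL=W FR=W RL=S RR=S
after cmd 3 (t=34): FL=S FR=S RL=W RR=W
after cmd 4 (t=46): FL=W FR=W RL=S RR=S
after cmd 5 (t=48): FL=W FR=W RL=S RR=S
after cmd 6 (t=55): FL=S FR=S RL=W RR=W


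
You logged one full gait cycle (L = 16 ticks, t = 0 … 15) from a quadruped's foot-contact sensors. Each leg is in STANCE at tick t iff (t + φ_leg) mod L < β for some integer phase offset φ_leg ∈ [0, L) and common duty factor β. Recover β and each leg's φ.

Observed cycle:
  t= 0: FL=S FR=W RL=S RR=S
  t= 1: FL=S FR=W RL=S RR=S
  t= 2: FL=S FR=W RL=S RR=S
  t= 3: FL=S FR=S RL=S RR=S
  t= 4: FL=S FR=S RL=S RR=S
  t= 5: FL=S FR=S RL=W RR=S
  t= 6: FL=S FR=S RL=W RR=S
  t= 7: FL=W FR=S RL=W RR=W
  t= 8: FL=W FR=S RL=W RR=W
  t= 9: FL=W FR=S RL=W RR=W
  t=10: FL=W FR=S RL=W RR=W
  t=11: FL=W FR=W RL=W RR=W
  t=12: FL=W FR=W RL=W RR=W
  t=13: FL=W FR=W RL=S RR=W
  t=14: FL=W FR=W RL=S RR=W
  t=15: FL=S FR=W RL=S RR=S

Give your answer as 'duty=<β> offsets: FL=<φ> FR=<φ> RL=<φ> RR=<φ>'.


duty=8 offsets: FL=1 FR=13 RL=3 RR=1

duty β = stance ticks per leg = 8
FL: stance ticks = 8; W→S at t=15 → φ=1
FR: stance ticks = 8; W→S at t=3 → φ=13
RL: stance ticks = 8; W→S at t=13 → φ=3
RR: stance ticks = 8; W→S at t=15 → φ=1


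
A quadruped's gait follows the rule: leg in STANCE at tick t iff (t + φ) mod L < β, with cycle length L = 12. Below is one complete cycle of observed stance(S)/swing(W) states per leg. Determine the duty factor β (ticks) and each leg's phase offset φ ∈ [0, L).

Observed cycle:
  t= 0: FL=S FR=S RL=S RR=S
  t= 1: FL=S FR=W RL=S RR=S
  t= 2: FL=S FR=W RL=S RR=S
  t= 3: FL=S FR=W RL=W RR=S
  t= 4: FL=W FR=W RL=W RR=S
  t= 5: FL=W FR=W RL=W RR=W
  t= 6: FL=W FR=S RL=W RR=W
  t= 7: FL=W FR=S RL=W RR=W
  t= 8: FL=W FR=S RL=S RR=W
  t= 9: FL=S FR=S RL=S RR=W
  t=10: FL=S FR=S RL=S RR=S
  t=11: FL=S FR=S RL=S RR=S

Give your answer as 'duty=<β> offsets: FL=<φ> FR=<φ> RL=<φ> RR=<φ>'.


duty=7 offsets: FL=3 FR=6 RL=4 RR=2

duty β = stance ticks per leg = 7
FL: stance ticks = 7; W→S at t=9 → φ=3
FR: stance ticks = 7; W→S at t=6 → φ=6
RL: stance ticks = 7; W→S at t=8 → φ=4
RR: stance ticks = 7; W→S at t=10 → φ=2


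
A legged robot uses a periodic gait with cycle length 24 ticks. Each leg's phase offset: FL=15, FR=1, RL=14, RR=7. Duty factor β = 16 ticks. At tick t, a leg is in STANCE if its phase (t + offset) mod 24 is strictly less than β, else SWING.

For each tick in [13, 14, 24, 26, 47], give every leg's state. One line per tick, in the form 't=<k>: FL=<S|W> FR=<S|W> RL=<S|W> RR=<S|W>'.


t=13: FL=S FR=S RL=S RR=W
t=14: FL=S FR=S RL=S RR=W
t=24: FL=S FR=S RL=S RR=S
t=26: FL=W FR=S RL=W RR=S
t=47: FL=S FR=S RL=S RR=S

t=13: phase=(4,14,3,20) vs β=16 → FL=S FR=S RL=S RR=W
t=14: phase=(5,15,4,21) vs β=16 → FL=S FR=S RL=S RR=W
t=24: phase=(15,1,14,7) vs β=16 → FL=S FR=S RL=S RR=S
t=26: phase=(17,3,16,9) vs β=16 → FL=W FR=S RL=W RR=S
t=47: phase=(14,0,13,6) vs β=16 → FL=S FR=S RL=S RR=S


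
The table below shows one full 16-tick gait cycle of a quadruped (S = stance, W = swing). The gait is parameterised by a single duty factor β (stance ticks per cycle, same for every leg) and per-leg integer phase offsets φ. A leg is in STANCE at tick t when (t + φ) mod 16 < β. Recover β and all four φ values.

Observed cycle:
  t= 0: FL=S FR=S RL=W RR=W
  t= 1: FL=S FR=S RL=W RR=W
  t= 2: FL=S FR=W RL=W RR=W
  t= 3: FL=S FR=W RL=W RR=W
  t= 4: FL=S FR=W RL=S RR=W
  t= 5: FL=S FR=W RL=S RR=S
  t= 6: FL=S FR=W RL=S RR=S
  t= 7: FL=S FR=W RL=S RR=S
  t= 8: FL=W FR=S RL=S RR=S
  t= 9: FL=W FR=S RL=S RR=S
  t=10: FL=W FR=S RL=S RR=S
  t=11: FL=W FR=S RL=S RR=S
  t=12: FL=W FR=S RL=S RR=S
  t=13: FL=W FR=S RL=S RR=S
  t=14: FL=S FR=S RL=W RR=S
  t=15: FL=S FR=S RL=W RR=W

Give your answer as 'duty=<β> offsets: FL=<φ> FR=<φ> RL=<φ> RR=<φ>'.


duty=10 offsets: FL=2 FR=8 RL=12 RR=11

duty β = stance ticks per leg = 10
FL: stance ticks = 10; W→S at t=14 → φ=2
FR: stance ticks = 10; W→S at t=8 → φ=8
RL: stance ticks = 10; W→S at t=4 → φ=12
RR: stance ticks = 10; W→S at t=5 → φ=11


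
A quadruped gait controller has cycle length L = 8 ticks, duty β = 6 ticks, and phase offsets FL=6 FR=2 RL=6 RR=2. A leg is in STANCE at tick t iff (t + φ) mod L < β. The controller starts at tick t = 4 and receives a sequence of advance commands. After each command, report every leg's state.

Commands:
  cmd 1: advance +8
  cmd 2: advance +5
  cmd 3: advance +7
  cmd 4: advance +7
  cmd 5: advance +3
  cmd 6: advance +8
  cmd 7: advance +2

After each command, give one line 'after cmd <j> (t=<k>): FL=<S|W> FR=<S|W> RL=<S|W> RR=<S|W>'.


start t=4: FL=S FR=W RL=S RR=W
cmd 1: advance +8 → t=12, phase=(2,6,2,6) → FL=S FR=W RL=S RR=W
cmd 2: advance +5 → t=17, phase=(7,3,7,3) → FL=W FR=S RL=W RR=S
cmd 3: advance +7 → t=24, phase=(6,2,6,2) → FL=W FR=S RL=W RR=S
cmd 4: advance +7 → t=31, phase=(5,1,5,1) → FL=S FR=S RL=S RR=S
cmd 5: advance +3 → t=34, phase=(0,4,0,4) → FL=S FR=S RL=S RR=S
cmd 6: advance +8 → t=42, phase=(0,4,0,4) → FL=S FR=S RL=S RR=S
cmd 7: advance +2 → t=44, phase=(2,6,2,6) → FL=S FR=W RL=S RR=W

after cmd 1 (t=12): FL=S FR=W RL=S RR=W
after cmd 2 (t=17): FL=W FR=S RL=W RR=S
after cmd 3 (t=24): FL=W FR=S RL=W RR=S
after cmd 4 (t=31): FL=S FR=S RL=S RR=S
after cmd 5 (t=34): FL=S FR=S RL=S RR=S
after cmd 6 (t=42): FL=S FR=S RL=S RR=S
after cmd 7 (t=44): FL=S FR=W RL=S RR=W


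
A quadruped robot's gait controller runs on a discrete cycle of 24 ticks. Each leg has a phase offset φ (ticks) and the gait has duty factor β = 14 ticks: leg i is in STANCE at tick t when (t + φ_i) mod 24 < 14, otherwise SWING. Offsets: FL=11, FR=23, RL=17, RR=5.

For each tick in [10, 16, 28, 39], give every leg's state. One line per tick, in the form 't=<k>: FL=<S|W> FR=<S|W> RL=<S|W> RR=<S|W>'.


t=10: FL=W FR=S RL=S RR=W
t=16: FL=S FR=W RL=S RR=W
t=28: FL=W FR=S RL=W RR=S
t=39: FL=S FR=W RL=S RR=W

t=10: phase=(21,9,3,15) vs β=14 → FL=W FR=S RL=S RR=W
t=16: phase=(3,15,9,21) vs β=14 → FL=S FR=W RL=S RR=W
t=28: phase=(15,3,21,9) vs β=14 → FL=W FR=S RL=W RR=S
t=39: phase=(2,14,8,20) vs β=14 → FL=S FR=W RL=S RR=W


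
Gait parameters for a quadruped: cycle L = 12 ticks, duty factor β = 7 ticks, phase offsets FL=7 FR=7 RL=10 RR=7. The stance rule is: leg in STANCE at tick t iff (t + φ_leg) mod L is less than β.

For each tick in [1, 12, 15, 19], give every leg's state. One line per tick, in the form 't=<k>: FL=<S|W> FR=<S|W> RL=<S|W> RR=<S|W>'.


t=1: FL=W FR=W RL=W RR=W
t=12: FL=W FR=W RL=W RR=W
t=15: FL=W FR=W RL=S RR=W
t=19: FL=S FR=S RL=S RR=S

t=1: phase=(8,8,11,8) vs β=7 → FL=W FR=W RL=W RR=W
t=12: phase=(7,7,10,7) vs β=7 → FL=W FR=W RL=W RR=W
t=15: phase=(10,10,1,10) vs β=7 → FL=W FR=W RL=S RR=W
t=19: phase=(2,2,5,2) vs β=7 → FL=S FR=S RL=S RR=S


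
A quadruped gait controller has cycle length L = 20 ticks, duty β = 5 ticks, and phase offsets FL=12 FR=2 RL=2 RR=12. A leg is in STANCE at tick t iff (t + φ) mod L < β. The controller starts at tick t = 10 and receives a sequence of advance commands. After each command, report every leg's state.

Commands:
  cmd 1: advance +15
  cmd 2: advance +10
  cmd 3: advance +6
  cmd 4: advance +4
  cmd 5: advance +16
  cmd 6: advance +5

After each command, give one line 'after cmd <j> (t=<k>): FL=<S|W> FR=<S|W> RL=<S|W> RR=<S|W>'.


after cmd 1 (t=25): FL=W FR=W RL=W RR=W
after cmd 2 (t=35): FL=W FR=W RL=W RR=W
after cmd 3 (t=41): FL=W FR=S RL=S RR=W
after cmd 4 (t=45): FL=W FR=W RL=W RR=W
after cmd 5 (t=61): FL=W FR=S RL=S RR=W
after cmd 6 (t=66): FL=W FR=W RL=W RR=W

start t=10: FL=S FR=W RL=W RR=S
cmd 1: advance +15 → t=25, phase=(17,7,7,17) → FL=W FR=W RL=W RR=W
cmd 2: advance +10 → t=35, phase=(7,17,17,7) → FL=W FR=W RL=W RR=W
cmd 3: advance +6 → t=41, phase=(13,3,3,13) → FL=W FR=S RL=S RR=W
cmd 4: advance +4 → t=45, phase=(17,7,7,17) → FL=W FR=W RL=W RR=W
cmd 5: advance +16 → t=61, phase=(13,3,3,13) → FL=W FR=S RL=S RR=W
cmd 6: advance +5 → t=66, phase=(18,8,8,18) → FL=W FR=W RL=W RR=W


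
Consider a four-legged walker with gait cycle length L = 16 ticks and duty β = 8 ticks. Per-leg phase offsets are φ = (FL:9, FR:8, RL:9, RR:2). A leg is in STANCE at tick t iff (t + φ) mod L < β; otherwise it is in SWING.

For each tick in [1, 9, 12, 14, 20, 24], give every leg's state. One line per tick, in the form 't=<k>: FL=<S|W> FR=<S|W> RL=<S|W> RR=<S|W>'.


t=1: FL=W FR=W RL=W RR=S
t=9: FL=S FR=S RL=S RR=W
t=12: FL=S FR=S RL=S RR=W
t=14: FL=S FR=S RL=S RR=S
t=20: FL=W FR=W RL=W RR=S
t=24: FL=S FR=S RL=S RR=W

t=1: phase=(10,9,10,3) vs β=8 → FL=W FR=W RL=W RR=S
t=9: phase=(2,1,2,11) vs β=8 → FL=S FR=S RL=S RR=W
t=12: phase=(5,4,5,14) vs β=8 → FL=S FR=S RL=S RR=W
t=14: phase=(7,6,7,0) vs β=8 → FL=S FR=S RL=S RR=S
t=20: phase=(13,12,13,6) vs β=8 → FL=W FR=W RL=W RR=S
t=24: phase=(1,0,1,10) vs β=8 → FL=S FR=S RL=S RR=W


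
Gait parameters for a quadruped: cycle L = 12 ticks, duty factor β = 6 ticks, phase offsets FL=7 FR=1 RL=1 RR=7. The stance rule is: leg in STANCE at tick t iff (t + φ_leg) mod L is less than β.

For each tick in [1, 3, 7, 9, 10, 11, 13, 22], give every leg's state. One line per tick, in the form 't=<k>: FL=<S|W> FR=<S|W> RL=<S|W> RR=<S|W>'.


t=1: FL=W FR=S RL=S RR=W
t=3: FL=W FR=S RL=S RR=W
t=7: FL=S FR=W RL=W RR=S
t=9: FL=S FR=W RL=W RR=S
t=10: FL=S FR=W RL=W RR=S
t=11: FL=W FR=S RL=S RR=W
t=13: FL=W FR=S RL=S RR=W
t=22: FL=S FR=W RL=W RR=S

t=1: phase=(8,2,2,8) vs β=6 → FL=W FR=S RL=S RR=W
t=3: phase=(10,4,4,10) vs β=6 → FL=W FR=S RL=S RR=W
t=7: phase=(2,8,8,2) vs β=6 → FL=S FR=W RL=W RR=S
t=9: phase=(4,10,10,4) vs β=6 → FL=S FR=W RL=W RR=S
t=10: phase=(5,11,11,5) vs β=6 → FL=S FR=W RL=W RR=S
t=11: phase=(6,0,0,6) vs β=6 → FL=W FR=S RL=S RR=W
t=13: phase=(8,2,2,8) vs β=6 → FL=W FR=S RL=S RR=W
t=22: phase=(5,11,11,5) vs β=6 → FL=S FR=W RL=W RR=S


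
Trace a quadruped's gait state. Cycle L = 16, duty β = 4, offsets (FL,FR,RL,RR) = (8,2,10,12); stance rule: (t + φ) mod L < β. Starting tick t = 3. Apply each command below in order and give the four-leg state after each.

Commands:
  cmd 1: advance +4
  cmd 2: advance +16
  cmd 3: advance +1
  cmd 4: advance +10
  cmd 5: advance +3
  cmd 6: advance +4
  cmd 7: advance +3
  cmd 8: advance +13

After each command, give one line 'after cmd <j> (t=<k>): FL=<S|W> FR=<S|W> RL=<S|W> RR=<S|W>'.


start t=3: FL=W FR=W RL=W RR=W
cmd 1: advance +4 → t=7, phase=(15,9,1,3) → FL=W FR=W RL=S RR=S
cmd 2: advance +16 → t=23, phase=(15,9,1,3) → FL=W FR=W RL=S RR=S
cmd 3: advance +1 → t=24, phase=(0,10,2,4) → FL=S FR=W RL=S RR=W
cmd 4: advance +10 → t=34, phase=(10,4,12,14) → FL=W FR=W RL=W RR=W
cmd 5: advance +3 → t=37, phase=(13,7,15,1) → FL=W FR=W RL=W RR=S
cmd 6: advance +4 → t=41, phase=(1,11,3,5) → FL=S FR=W RL=S RR=W
cmd 7: advance +3 → t=44, phase=(4,14,6,8) → FL=W FR=W RL=W RR=W
cmd 8: advance +13 → t=57, phase=(1,11,3,5) → FL=S FR=W RL=S RR=W

after cmd 1 (t=7): FL=W FR=W RL=S RR=S
after cmd 2 (t=23): FL=W FR=W RL=S RR=S
after cmd 3 (t=24): FL=S FR=W RL=S RR=W
after cmd 4 (t=34): FL=W FR=W RL=W RR=W
after cmd 5 (t=37): FL=W FR=W RL=W RR=S
after cmd 6 (t=41): FL=S FR=W RL=S RR=W
after cmd 7 (t=44): FL=W FR=W RL=W RR=W
after cmd 8 (t=57): FL=S FR=W RL=S RR=W


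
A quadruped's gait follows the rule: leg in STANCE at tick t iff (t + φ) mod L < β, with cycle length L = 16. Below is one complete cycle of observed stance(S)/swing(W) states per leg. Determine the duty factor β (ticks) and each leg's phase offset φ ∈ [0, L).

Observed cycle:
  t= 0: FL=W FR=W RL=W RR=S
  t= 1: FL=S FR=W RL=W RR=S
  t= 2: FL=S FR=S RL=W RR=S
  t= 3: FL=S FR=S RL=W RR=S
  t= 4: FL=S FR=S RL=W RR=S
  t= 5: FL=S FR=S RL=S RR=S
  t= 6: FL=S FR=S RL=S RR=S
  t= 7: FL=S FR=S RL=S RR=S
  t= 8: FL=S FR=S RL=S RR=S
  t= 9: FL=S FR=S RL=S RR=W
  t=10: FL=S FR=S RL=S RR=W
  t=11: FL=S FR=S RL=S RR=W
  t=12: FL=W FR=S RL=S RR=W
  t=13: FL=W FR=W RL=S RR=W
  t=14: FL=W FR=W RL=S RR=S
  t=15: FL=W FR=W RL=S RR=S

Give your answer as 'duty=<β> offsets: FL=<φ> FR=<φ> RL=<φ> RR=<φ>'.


duty β = stance ticks per leg = 11
FL: stance ticks = 11; W→S at t=1 → φ=15
FR: stance ticks = 11; W→S at t=2 → φ=14
RL: stance ticks = 11; W→S at t=5 → φ=11
RR: stance ticks = 11; W→S at t=14 → φ=2

duty=11 offsets: FL=15 FR=14 RL=11 RR=2


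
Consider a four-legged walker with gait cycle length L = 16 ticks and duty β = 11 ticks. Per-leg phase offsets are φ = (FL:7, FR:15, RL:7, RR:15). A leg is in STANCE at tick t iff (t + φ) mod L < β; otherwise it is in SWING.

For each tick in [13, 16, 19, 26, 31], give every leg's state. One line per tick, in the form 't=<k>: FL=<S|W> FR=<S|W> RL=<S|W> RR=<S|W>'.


t=13: phase=(4,12,4,12) vs β=11 → FL=S FR=W RL=S RR=W
t=16: phase=(7,15,7,15) vs β=11 → FL=S FR=W RL=S RR=W
t=19: phase=(10,2,10,2) vs β=11 → FL=S FR=S RL=S RR=S
t=26: phase=(1,9,1,9) vs β=11 → FL=S FR=S RL=S RR=S
t=31: phase=(6,14,6,14) vs β=11 → FL=S FR=W RL=S RR=W

t=13: FL=S FR=W RL=S RR=W
t=16: FL=S FR=W RL=S RR=W
t=19: FL=S FR=S RL=S RR=S
t=26: FL=S FR=S RL=S RR=S
t=31: FL=S FR=W RL=S RR=W


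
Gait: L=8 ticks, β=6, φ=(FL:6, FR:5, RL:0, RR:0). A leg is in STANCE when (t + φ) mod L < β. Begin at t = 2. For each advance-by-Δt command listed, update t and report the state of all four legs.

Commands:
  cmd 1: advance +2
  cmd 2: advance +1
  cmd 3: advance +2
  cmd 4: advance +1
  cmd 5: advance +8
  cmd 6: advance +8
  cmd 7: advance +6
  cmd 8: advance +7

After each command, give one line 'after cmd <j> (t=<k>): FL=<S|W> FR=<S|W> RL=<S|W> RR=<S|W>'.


start t=2: FL=S FR=W RL=S RR=S
cmd 1: advance +2 → t=4, phase=(2,1,4,4) → FL=S FR=S RL=S RR=S
cmd 2: advance +1 → t=5, phase=(3,2,5,5) → FL=S FR=S RL=S RR=S
cmd 3: advance +2 → t=7, phase=(5,4,7,7) → FL=S FR=S RL=W RR=W
cmd 4: advance +1 → t=8, phase=(6,5,0,0) → FL=W FR=S RL=S RR=S
cmd 5: advance +8 → t=16, phase=(6,5,0,0) → FL=W FR=S RL=S RR=S
cmd 6: advance +8 → t=24, phase=(6,5,0,0) → FL=W FR=S RL=S RR=S
cmd 7: advance +6 → t=30, phase=(4,3,6,6) → FL=S FR=S RL=W RR=W
cmd 8: advance +7 → t=37, phase=(3,2,5,5) → FL=S FR=S RL=S RR=S

after cmd 1 (t=4): FL=S FR=S RL=S RR=S
after cmd 2 (t=5): FL=S FR=S RL=S RR=S
after cmd 3 (t=7): FL=S FR=S RL=W RR=W
after cmd 4 (t=8): FL=W FR=S RL=S RR=S
after cmd 5 (t=16): FL=W FR=S RL=S RR=S
after cmd 6 (t=24): FL=W FR=S RL=S RR=S
after cmd 7 (t=30): FL=S FR=S RL=W RR=W
after cmd 8 (t=37): FL=S FR=S RL=S RR=S


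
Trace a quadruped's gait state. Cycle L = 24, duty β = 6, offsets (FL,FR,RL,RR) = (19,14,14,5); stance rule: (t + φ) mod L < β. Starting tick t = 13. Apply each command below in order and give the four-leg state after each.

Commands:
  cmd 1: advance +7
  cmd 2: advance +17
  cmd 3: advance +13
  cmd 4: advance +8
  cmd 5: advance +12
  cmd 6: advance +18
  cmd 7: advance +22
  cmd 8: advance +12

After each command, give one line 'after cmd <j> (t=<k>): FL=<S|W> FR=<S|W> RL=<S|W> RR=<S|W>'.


after cmd 1 (t=20): FL=W FR=W RL=W RR=S
after cmd 2 (t=37): FL=W FR=S RL=S RR=W
after cmd 3 (t=50): FL=W FR=W RL=W RR=W
after cmd 4 (t=58): FL=S FR=S RL=S RR=W
after cmd 5 (t=70): FL=W FR=W RL=W RR=S
after cmd 6 (t=88): FL=W FR=W RL=W RR=W
after cmd 7 (t=110): FL=W FR=S RL=S RR=W
after cmd 8 (t=122): FL=W FR=W RL=W RR=W

start t=13: FL=W FR=S RL=S RR=W
cmd 1: advance +7 → t=20, phase=(15,10,10,1) → FL=W FR=W RL=W RR=S
cmd 2: advance +17 → t=37, phase=(8,3,3,18) → FL=W FR=S RL=S RR=W
cmd 3: advance +13 → t=50, phase=(21,16,16,7) → FL=W FR=W RL=W RR=W
cmd 4: advance +8 → t=58, phase=(5,0,0,15) → FL=S FR=S RL=S RR=W
cmd 5: advance +12 → t=70, phase=(17,12,12,3) → FL=W FR=W RL=W RR=S
cmd 6: advance +18 → t=88, phase=(11,6,6,21) → FL=W FR=W RL=W RR=W
cmd 7: advance +22 → t=110, phase=(9,4,4,19) → FL=W FR=S RL=S RR=W
cmd 8: advance +12 → t=122, phase=(21,16,16,7) → FL=W FR=W RL=W RR=W


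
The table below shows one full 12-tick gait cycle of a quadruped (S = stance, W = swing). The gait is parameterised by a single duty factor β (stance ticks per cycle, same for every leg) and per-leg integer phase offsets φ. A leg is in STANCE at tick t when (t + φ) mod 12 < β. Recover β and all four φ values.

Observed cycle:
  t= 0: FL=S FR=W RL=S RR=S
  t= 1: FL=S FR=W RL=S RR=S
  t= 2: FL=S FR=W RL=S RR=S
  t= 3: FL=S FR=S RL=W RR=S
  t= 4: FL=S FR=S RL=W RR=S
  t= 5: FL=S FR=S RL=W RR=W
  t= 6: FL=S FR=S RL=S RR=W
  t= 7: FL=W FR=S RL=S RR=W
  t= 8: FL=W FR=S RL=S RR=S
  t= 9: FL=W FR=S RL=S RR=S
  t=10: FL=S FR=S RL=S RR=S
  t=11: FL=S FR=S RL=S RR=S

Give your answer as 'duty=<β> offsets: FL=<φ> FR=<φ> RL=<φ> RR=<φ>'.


duty=9 offsets: FL=2 FR=9 RL=6 RR=4

duty β = stance ticks per leg = 9
FL: stance ticks = 9; W→S at t=10 → φ=2
FR: stance ticks = 9; W→S at t=3 → φ=9
RL: stance ticks = 9; W→S at t=6 → φ=6
RR: stance ticks = 9; W→S at t=8 → φ=4


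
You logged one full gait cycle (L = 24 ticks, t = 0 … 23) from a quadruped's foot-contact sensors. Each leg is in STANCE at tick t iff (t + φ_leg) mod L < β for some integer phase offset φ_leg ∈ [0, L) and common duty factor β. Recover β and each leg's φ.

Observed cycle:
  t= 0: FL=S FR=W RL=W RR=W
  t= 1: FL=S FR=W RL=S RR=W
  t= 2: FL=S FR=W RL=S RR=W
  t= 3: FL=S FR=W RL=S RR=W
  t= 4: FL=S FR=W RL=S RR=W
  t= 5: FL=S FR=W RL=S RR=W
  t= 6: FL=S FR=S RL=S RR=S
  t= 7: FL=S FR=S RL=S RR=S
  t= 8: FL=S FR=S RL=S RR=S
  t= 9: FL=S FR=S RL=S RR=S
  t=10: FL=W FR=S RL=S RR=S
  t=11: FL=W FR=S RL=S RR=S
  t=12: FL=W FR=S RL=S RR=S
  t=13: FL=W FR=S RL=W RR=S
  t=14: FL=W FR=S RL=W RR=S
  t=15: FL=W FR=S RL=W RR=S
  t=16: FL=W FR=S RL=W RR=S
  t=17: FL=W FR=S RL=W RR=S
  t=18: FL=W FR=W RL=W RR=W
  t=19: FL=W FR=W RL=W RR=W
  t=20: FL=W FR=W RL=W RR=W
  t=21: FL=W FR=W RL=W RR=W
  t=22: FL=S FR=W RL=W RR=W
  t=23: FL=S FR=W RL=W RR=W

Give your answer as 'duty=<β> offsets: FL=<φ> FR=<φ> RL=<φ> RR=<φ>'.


duty β = stance ticks per leg = 12
FL: stance ticks = 12; W→S at t=22 → φ=2
FR: stance ticks = 12; W→S at t=6 → φ=18
RL: stance ticks = 12; W→S at t=1 → φ=23
RR: stance ticks = 12; W→S at t=6 → φ=18

duty=12 offsets: FL=2 FR=18 RL=23 RR=18


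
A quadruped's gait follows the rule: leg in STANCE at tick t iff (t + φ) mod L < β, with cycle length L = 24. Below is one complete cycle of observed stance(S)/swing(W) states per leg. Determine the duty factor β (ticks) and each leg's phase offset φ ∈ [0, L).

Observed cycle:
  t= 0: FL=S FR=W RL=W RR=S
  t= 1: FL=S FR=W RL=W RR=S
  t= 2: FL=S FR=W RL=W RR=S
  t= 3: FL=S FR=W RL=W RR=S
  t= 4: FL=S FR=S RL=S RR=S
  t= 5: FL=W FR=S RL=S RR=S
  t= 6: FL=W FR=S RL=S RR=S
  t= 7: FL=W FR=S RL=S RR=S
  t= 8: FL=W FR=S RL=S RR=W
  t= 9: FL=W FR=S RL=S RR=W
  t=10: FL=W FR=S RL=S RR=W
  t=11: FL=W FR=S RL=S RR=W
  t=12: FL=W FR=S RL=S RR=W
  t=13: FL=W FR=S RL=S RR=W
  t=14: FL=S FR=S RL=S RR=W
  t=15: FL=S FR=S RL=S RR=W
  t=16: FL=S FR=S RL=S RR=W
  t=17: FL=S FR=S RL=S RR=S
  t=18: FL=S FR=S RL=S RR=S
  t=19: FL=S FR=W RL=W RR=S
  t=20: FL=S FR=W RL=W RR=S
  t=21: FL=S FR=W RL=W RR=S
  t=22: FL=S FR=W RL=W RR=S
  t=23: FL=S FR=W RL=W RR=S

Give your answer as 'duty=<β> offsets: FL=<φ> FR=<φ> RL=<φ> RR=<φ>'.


duty=15 offsets: FL=10 FR=20 RL=20 RR=7

duty β = stance ticks per leg = 15
FL: stance ticks = 15; W→S at t=14 → φ=10
FR: stance ticks = 15; W→S at t=4 → φ=20
RL: stance ticks = 15; W→S at t=4 → φ=20
RR: stance ticks = 15; W→S at t=17 → φ=7


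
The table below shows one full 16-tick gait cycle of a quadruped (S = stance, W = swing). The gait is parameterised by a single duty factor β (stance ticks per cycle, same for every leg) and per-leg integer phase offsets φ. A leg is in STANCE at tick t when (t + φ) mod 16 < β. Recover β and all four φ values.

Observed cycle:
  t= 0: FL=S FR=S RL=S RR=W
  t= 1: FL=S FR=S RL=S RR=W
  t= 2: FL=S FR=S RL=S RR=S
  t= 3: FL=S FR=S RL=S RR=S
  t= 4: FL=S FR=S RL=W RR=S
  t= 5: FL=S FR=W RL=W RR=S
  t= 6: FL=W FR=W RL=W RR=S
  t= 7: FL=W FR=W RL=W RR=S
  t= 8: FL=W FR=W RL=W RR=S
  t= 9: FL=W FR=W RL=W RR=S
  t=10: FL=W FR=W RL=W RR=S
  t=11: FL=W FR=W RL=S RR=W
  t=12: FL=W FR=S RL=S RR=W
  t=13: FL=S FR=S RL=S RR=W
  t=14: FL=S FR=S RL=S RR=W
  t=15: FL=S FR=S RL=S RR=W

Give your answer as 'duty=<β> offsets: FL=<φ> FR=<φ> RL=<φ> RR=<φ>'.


duty=9 offsets: FL=3 FR=4 RL=5 RR=14

duty β = stance ticks per leg = 9
FL: stance ticks = 9; W→S at t=13 → φ=3
FR: stance ticks = 9; W→S at t=12 → φ=4
RL: stance ticks = 9; W→S at t=11 → φ=5
RR: stance ticks = 9; W→S at t=2 → φ=14


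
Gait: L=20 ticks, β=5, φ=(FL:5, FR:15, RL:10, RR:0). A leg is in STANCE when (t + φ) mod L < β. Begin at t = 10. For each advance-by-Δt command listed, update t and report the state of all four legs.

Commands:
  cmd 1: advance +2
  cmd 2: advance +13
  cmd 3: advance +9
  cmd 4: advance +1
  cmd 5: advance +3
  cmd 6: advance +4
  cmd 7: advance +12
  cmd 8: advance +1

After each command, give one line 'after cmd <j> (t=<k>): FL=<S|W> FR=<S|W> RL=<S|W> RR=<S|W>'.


start t=10: FL=W FR=W RL=S RR=W
cmd 1: advance +2 → t=12, phase=(17,7,2,12) → FL=W FR=W RL=S RR=W
cmd 2: advance +13 → t=25, phase=(10,0,15,5) → FL=W FR=S RL=W RR=W
cmd 3: advance +9 → t=34, phase=(19,9,4,14) → FL=W FR=W RL=S RR=W
cmd 4: advance +1 → t=35, phase=(0,10,5,15) → FL=S FR=W RL=W RR=W
cmd 5: advance +3 → t=38, phase=(3,13,8,18) → FL=S FR=W RL=W RR=W
cmd 6: advance +4 → t=42, phase=(7,17,12,2) → FL=W FR=W RL=W RR=S
cmd 7: advance +12 → t=54, phase=(19,9,4,14) → FL=W FR=W RL=S RR=W
cmd 8: advance +1 → t=55, phase=(0,10,5,15) → FL=S FR=W RL=W RR=W

after cmd 1 (t=12): FL=W FR=W RL=S RR=W
after cmd 2 (t=25): FL=W FR=S RL=W RR=W
after cmd 3 (t=34): FL=W FR=W RL=S RR=W
after cmd 4 (t=35): FL=S FR=W RL=W RR=W
after cmd 5 (t=38): FL=S FR=W RL=W RR=W
after cmd 6 (t=42): FL=W FR=W RL=W RR=S
after cmd 7 (t=54): FL=W FR=W RL=S RR=W
after cmd 8 (t=55): FL=S FR=W RL=W RR=W


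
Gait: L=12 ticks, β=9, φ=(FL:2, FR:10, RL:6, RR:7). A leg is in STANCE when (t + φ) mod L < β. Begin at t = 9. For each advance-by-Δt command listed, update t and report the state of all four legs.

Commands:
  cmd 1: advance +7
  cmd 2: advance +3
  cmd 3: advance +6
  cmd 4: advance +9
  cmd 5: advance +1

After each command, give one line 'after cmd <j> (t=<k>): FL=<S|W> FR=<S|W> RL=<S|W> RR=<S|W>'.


start t=9: FL=W FR=S RL=S RR=S
cmd 1: advance +7 → t=16, phase=(6,2,10,11) → FL=S FR=S RL=W RR=W
cmd 2: advance +3 → t=19, phase=(9,5,1,2) → FL=W FR=S RL=S RR=S
cmd 3: advance +6 → t=25, phase=(3,11,7,8) → FL=S FR=W RL=S RR=S
cmd 4: advance +9 → t=34, phase=(0,8,4,5) → FL=S FR=S RL=S RR=S
cmd 5: advance +1 → t=35, phase=(1,9,5,6) → FL=S FR=W RL=S RR=S

after cmd 1 (t=16): FL=S FR=S RL=W RR=W
after cmd 2 (t=19): FL=W FR=S RL=S RR=S
after cmd 3 (t=25): FL=S FR=W RL=S RR=S
after cmd 4 (t=34): FL=S FR=S RL=S RR=S
after cmd 5 (t=35): FL=S FR=W RL=S RR=S


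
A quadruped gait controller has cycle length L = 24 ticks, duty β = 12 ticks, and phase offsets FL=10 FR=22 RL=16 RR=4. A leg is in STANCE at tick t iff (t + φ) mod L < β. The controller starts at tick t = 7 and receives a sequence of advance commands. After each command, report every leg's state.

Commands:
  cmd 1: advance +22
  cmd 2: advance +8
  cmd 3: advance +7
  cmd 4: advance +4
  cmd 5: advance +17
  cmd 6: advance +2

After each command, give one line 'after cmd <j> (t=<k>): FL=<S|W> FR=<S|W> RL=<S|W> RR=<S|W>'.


after cmd 1 (t=29): FL=W FR=S RL=W RR=S
after cmd 2 (t=37): FL=W FR=S RL=S RR=W
after cmd 3 (t=44): FL=S FR=W RL=W RR=S
after cmd 4 (t=48): FL=S FR=W RL=W RR=S
after cmd 5 (t=65): FL=S FR=W RL=S RR=W
after cmd 6 (t=67): FL=S FR=W RL=S RR=W

start t=7: FL=W FR=S RL=W RR=S
cmd 1: advance +22 → t=29, phase=(15,3,21,9) → FL=W FR=S RL=W RR=S
cmd 2: advance +8 → t=37, phase=(23,11,5,17) → FL=W FR=S RL=S RR=W
cmd 3: advance +7 → t=44, phase=(6,18,12,0) → FL=S FR=W RL=W RR=S
cmd 4: advance +4 → t=48, phase=(10,22,16,4) → FL=S FR=W RL=W RR=S
cmd 5: advance +17 → t=65, phase=(3,15,9,21) → FL=S FR=W RL=S RR=W
cmd 6: advance +2 → t=67, phase=(5,17,11,23) → FL=S FR=W RL=S RR=W


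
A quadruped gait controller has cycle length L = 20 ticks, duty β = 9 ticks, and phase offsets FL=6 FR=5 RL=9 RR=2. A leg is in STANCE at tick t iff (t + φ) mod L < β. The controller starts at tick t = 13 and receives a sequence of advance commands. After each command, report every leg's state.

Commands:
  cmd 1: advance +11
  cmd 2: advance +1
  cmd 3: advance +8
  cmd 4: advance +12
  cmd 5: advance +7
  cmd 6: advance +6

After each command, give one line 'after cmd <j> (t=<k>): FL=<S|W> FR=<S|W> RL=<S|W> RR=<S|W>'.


after cmd 1 (t=24): FL=W FR=W RL=W RR=S
after cmd 2 (t=25): FL=W FR=W RL=W RR=S
after cmd 3 (t=33): FL=W FR=W RL=S RR=W
after cmd 4 (t=45): FL=W FR=W RL=W RR=S
after cmd 5 (t=52): FL=W FR=W RL=S RR=W
after cmd 6 (t=58): FL=S FR=S RL=S RR=S

start t=13: FL=W FR=W RL=S RR=W
cmd 1: advance +11 → t=24, phase=(10,9,13,6) → FL=W FR=W RL=W RR=S
cmd 2: advance +1 → t=25, phase=(11,10,14,7) → FL=W FR=W RL=W RR=S
cmd 3: advance +8 → t=33, phase=(19,18,2,15) → FL=W FR=W RL=S RR=W
cmd 4: advance +12 → t=45, phase=(11,10,14,7) → FL=W FR=W RL=W RR=S
cmd 5: advance +7 → t=52, phase=(18,17,1,14) → FL=W FR=W RL=S RR=W
cmd 6: advance +6 → t=58, phase=(4,3,7,0) → FL=S FR=S RL=S RR=S


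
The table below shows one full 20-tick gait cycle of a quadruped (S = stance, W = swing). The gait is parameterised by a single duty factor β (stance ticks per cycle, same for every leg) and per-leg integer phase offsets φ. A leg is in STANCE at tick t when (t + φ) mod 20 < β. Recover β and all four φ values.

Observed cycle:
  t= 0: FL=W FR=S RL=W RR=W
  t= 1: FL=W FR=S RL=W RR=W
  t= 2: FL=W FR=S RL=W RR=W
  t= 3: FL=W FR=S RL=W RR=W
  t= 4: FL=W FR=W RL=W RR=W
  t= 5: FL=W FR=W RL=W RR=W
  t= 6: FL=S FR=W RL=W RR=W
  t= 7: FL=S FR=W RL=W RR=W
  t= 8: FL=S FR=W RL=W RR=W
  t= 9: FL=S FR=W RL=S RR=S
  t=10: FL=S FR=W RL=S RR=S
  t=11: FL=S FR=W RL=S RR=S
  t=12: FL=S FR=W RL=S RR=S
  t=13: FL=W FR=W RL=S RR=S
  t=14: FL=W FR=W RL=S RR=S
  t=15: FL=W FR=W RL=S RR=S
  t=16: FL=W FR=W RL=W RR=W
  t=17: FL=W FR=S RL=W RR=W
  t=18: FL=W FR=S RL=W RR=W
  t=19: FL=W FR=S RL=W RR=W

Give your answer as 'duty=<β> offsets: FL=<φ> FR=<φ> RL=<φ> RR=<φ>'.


duty=7 offsets: FL=14 FR=3 RL=11 RR=11

duty β = stance ticks per leg = 7
FL: stance ticks = 7; W→S at t=6 → φ=14
FR: stance ticks = 7; W→S at t=17 → φ=3
RL: stance ticks = 7; W→S at t=9 → φ=11
RR: stance ticks = 7; W→S at t=9 → φ=11


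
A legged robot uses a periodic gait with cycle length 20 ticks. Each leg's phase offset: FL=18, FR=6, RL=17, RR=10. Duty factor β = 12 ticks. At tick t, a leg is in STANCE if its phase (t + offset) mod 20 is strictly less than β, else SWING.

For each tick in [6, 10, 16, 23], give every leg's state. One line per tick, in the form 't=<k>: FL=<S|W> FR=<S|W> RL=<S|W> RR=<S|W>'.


t=6: phase=(4,12,3,16) vs β=12 → FL=S FR=W RL=S RR=W
t=10: phase=(8,16,7,0) vs β=12 → FL=S FR=W RL=S RR=S
t=16: phase=(14,2,13,6) vs β=12 → FL=W FR=S RL=W RR=S
t=23: phase=(1,9,0,13) vs β=12 → FL=S FR=S RL=S RR=W

t=6: FL=S FR=W RL=S RR=W
t=10: FL=S FR=W RL=S RR=S
t=16: FL=W FR=S RL=W RR=S
t=23: FL=S FR=S RL=S RR=W
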